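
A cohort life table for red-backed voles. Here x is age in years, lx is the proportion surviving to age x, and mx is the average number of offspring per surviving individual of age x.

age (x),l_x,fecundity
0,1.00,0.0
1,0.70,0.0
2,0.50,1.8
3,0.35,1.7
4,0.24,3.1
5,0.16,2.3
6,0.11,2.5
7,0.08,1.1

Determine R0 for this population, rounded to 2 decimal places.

lx·mx by age: 0, 0, 0.9, 0.595, 0.744, 0.368, 0.275, 0.088
R0 = Σ lx·mx = 2.97 → 2.97

2.97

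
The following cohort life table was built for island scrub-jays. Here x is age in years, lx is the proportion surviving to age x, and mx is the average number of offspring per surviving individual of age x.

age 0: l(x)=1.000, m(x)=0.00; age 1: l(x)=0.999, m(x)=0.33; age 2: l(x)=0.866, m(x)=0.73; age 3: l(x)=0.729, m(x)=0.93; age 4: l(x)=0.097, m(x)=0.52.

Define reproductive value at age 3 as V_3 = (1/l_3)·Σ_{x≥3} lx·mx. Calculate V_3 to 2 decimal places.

lx·mx for x ≥ 3: 0.67797, 0.05044 → sum = 0.72841
V_3 = 0.72841 / l_3 = 0.72841 / 0.729 = 0.999191… → 1.00

1.00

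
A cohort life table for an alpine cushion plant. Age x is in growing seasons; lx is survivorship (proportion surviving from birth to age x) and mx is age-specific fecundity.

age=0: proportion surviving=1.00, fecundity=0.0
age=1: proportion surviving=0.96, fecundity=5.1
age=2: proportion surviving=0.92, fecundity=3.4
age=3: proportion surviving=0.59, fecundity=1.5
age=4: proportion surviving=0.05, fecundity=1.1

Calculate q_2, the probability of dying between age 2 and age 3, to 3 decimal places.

0.359

q_2 = (l_2 − l_3) / l_2 = (0.92 − 0.59) / 0.92
     = 0.33 / 0.92 = 0.358696… → 0.359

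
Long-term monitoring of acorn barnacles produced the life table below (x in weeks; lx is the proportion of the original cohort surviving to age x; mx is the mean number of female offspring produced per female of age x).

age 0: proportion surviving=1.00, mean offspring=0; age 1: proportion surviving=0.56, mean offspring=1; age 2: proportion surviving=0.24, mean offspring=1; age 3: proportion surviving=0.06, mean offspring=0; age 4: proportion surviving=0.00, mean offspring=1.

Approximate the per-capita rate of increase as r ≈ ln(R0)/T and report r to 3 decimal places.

R0 = Σ lx·mx = 0 + 0.56 + 0.24 + 0 + 0 = 0.8
Σ x·lx·mx = 1.04; T = 1.04/0.8 = 1.3
r ≈ ln(R0)/T = ln(0.8)/1.3 = -0.17165… → -0.172

-0.172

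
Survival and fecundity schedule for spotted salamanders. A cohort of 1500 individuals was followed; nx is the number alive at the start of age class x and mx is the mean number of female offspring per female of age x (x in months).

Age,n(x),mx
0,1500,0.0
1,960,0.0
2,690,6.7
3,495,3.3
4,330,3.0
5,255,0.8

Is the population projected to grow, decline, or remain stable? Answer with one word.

growing

lx = nx/n0 = nx/1500: 1, 0.64, 0.46, 0.33, 0.22, 0.17
R0 = Σ lx·mx = 0 + 0 + 3.082 + 1.089 + 0.66 + 0.136 = 4.967
R0 > 1, so the population is growing.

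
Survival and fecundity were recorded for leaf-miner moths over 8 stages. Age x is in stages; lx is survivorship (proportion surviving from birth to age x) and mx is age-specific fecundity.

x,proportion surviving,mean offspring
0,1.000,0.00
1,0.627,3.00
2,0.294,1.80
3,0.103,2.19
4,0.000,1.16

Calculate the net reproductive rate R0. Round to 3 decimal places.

2.636

lx·mx by age: 0, 1.881, 0.5292, 0.22557, 0
R0 = Σ lx·mx = 2.63577 → 2.636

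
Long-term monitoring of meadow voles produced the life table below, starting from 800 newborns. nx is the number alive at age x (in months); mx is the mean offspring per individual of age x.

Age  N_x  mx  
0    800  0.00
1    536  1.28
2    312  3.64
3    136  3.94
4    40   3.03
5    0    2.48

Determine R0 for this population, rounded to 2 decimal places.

3.10

lx = nx/n0 = nx/800: 1, 0.67, 0.39, 0.17, 0.05, 0
lx·mx by age: 0, 0.8576, 1.4196, 0.6698, 0.1515, 0
R0 = Σ lx·mx = 3.0985 → 3.10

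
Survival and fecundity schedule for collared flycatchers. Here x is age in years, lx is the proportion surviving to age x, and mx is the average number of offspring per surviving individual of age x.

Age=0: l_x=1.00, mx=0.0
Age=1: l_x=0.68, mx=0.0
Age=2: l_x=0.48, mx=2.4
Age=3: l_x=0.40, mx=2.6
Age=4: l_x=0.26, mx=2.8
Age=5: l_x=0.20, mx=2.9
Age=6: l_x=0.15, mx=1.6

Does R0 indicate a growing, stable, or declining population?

growing

R0 = Σ lx·mx = 0 + 0 + 1.152 + 1.04 + 0.728 + 0.58 + 0.24 = 3.74
R0 > 1, so the population is growing.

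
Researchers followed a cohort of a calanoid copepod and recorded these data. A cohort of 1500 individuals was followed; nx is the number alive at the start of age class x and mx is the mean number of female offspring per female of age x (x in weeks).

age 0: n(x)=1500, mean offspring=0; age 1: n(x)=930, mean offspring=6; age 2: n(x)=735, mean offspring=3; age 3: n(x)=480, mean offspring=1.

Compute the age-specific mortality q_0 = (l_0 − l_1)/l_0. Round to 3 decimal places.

0.380

lx = nx/n0 = nx/1500: 1, 0.62, 0.49, 0.32
q_0 = (l_0 − l_1) / l_0 = (1 − 0.62) / 1
     = 0.38 / 1 = 0.38 → 0.380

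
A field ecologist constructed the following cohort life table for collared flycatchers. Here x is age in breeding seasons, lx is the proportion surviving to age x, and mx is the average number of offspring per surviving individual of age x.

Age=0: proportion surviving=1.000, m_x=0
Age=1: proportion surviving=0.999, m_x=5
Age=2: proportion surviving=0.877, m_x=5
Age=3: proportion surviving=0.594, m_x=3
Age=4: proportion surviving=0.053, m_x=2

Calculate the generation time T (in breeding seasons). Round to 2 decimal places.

1.73

lx·mx: 0, 4.995, 4.385, 1.782, 0.106 → R0 = 11.268
x·lx·mx: 0, 4.995, 8.77, 5.346, 0.424 → Σ = 19.535
T = 19.535 / 11.268 = 1.733671… → 1.73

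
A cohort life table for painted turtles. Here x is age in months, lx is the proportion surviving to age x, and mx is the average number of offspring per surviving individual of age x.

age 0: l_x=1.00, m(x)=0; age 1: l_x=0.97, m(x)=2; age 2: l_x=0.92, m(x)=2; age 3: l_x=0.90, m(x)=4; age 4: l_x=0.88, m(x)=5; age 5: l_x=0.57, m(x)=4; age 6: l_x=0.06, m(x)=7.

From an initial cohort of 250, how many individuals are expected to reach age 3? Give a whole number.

225

Expected survivors = N0 · l_3 = 250 × 0.90 = 225 → 225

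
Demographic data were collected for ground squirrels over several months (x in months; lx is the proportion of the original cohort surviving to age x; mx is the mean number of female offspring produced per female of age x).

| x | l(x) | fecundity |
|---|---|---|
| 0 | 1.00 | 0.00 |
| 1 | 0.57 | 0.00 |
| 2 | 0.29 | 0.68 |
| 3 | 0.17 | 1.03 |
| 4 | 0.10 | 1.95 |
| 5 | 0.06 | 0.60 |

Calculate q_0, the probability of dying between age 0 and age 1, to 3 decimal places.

0.430

q_0 = (l_0 − l_1) / l_0 = (1 − 0.57) / 1
     = 0.43 / 1 = 0.43 → 0.430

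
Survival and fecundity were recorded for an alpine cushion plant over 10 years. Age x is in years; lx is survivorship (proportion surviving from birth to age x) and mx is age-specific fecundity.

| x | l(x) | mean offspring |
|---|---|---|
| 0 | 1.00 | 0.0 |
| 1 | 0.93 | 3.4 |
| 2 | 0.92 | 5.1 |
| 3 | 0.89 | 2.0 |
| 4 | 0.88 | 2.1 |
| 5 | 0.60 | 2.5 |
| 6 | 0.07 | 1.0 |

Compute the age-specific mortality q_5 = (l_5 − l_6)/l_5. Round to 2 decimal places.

0.88

q_5 = (l_5 − l_6) / l_5 = (0.6 − 0.07) / 0.6
     = 0.53 / 0.6 = 0.883333… → 0.88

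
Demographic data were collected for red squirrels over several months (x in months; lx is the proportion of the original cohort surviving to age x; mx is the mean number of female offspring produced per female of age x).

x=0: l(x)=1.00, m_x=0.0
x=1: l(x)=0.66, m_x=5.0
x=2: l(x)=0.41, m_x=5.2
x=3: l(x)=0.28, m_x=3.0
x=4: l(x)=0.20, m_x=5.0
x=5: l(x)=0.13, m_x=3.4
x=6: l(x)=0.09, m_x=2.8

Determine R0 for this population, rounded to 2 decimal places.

7.97

lx·mx by age: 0, 3.3, 2.132, 0.84, 1, 0.442, 0.252
R0 = Σ lx·mx = 7.966 → 7.97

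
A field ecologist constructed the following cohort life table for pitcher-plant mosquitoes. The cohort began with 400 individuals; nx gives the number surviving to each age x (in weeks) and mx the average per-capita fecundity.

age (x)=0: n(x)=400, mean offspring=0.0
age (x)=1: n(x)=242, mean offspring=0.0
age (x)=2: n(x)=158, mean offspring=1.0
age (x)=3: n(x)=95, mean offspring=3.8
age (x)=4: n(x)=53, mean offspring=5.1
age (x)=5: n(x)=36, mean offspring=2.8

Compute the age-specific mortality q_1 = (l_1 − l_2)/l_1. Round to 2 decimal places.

lx = nx/n0 = nx/400: 1, 0.605, 0.395, 0.2375, 0.1325, 0.09
q_1 = (l_1 − l_2) / l_1 = (0.605 − 0.395) / 0.605
     = 0.21 / 0.605 = 0.347107… → 0.35

0.35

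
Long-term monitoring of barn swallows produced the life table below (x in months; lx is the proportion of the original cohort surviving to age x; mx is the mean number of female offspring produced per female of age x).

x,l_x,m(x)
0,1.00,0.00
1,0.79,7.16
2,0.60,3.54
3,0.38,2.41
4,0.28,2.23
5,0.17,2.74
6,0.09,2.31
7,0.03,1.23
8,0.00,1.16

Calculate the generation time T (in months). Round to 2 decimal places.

lx·mx: 0, 5.6564, 2.124, 0.9158, 0.6244, 0.4658, 0.2079, 0.0369, 0 → R0 = 10.0312
x·lx·mx: 0, 5.6564, 4.248, 2.7474, 2.4976, 2.329, 1.2474, 0.2583, 0 → Σ = 18.9841
T = 18.9841 / 10.0312 = 1.892505… → 1.89

1.89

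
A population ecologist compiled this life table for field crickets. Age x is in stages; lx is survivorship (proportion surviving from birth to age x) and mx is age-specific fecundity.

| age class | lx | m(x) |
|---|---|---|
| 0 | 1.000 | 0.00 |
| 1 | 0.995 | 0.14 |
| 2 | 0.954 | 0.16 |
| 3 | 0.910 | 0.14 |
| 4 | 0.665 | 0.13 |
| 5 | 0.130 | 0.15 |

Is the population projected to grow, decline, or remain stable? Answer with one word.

declining

R0 = Σ lx·mx = 0 + 0.1393 + 0.15264 + 0.1274 + 0.08645 + 0.0195 = 0.52529
R0 < 1, so the population is declining.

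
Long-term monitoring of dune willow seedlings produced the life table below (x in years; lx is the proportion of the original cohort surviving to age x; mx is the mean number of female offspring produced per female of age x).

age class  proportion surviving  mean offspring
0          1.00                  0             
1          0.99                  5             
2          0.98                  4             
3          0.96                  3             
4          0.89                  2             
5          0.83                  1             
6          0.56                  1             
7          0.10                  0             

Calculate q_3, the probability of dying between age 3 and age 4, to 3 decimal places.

0.073

q_3 = (l_3 − l_4) / l_3 = (0.96 − 0.89) / 0.96
     = 0.07 / 0.96 = 0.072917… → 0.073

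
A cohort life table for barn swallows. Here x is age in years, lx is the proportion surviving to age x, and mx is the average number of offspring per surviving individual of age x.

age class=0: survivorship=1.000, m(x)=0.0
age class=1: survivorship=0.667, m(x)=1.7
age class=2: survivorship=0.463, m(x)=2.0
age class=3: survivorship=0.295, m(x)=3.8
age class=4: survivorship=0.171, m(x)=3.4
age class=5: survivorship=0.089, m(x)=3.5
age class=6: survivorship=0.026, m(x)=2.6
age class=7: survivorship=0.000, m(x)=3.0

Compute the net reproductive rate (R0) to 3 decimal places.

4.141

lx·mx by age: 0, 1.1339, 0.926, 1.121, 0.5814, 0.3115, 0.0676, 0
R0 = Σ lx·mx = 4.1414 → 4.141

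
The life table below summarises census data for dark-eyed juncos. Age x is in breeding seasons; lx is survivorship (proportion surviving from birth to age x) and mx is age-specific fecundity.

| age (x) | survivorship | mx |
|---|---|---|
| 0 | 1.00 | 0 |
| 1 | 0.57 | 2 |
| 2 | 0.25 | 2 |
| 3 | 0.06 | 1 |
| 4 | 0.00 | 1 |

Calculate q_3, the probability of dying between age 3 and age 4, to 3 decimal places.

q_3 = (l_3 − l_4) / l_3 = (0.06 − 0) / 0.06
     = 0.06 / 0.06 = 1 → 1.000

1.000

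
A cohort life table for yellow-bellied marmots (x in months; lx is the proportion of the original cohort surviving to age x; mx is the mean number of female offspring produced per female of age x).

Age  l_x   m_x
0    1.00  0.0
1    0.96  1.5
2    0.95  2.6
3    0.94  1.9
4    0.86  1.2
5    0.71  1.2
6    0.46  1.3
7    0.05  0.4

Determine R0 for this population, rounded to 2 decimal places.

8.20

lx·mx by age: 0, 1.44, 2.47, 1.786, 1.032, 0.852, 0.598, 0.02
R0 = Σ lx·mx = 8.198 → 8.20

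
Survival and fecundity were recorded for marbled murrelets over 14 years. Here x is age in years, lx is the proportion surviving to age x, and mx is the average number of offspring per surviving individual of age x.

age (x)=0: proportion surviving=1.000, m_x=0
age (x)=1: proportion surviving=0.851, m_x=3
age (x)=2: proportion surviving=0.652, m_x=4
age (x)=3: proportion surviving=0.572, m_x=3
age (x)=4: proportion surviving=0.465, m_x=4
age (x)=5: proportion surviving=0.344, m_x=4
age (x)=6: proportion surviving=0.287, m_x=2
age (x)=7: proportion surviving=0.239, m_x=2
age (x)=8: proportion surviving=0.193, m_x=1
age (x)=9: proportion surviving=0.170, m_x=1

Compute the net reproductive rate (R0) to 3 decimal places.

11.528

lx·mx by age: 0, 2.553, 2.608, 1.716, 1.86, 1.376, 0.574, 0.478, 0.193, 0.17
R0 = Σ lx·mx = 11.528 → 11.528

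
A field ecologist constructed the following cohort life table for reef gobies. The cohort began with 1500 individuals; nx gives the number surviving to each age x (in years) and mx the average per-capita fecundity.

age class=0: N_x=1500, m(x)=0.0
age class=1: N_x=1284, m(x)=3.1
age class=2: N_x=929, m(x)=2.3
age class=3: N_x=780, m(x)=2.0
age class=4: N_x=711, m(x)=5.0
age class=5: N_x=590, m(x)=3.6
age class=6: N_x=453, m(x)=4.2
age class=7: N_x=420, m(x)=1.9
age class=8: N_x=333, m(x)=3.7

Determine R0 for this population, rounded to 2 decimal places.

lx = nx/n0 = nx/1500: 1, 0.856, 0.61933…, 0.52, 0.474, 0.39333…, 0.302, 0.28, 0.222
lx·mx by age: 0, 2.6536, 1.424467…, 1.04, 2.37, 1.416…, 1.2684, 0.532, 0.8214
R0 = Σ lx·mx = 11.525867… → 11.53

11.53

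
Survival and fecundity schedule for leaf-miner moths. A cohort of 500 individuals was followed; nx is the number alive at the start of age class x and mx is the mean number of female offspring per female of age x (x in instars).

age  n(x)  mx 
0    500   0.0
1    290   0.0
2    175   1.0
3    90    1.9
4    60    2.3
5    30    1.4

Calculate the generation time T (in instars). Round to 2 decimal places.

lx = nx/n0 = nx/500: 1, 0.58, 0.35, 0.18, 0.12, 0.06
lx·mx: 0, 0, 0.35, 0.342, 0.276, 0.084 → R0 = 1.052
x·lx·mx: 0, 0, 0.7, 1.026, 1.104, 0.42 → Σ = 3.25
T = 3.25 / 1.052 = 3.089354… → 3.09

3.09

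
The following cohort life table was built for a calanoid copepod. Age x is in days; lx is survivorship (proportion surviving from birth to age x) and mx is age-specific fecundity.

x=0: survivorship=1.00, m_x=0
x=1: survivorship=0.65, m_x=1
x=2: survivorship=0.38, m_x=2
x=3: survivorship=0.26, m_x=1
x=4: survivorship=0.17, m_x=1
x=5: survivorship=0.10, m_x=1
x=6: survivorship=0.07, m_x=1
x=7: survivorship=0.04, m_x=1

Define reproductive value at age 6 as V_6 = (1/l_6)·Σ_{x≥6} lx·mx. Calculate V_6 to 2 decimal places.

1.57

lx·mx for x ≥ 6: 0.07, 0.04 → sum = 0.11
V_6 = 0.11 / l_6 = 0.11 / 0.07 = 1.571429… → 1.57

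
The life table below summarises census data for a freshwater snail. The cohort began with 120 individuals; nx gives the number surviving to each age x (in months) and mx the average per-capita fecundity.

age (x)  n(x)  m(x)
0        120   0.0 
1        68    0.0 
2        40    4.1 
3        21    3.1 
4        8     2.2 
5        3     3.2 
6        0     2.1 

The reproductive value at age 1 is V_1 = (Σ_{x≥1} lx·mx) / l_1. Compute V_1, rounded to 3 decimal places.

3.769

lx = nx/n0 = nx/120: 1, 0.56667…, 0.33333…, 0.175, 0.06667…, 0.025, 0
lx·mx for x ≥ 1: 0, 1.366667…, 0.5425, 0.146667…, 0.08, 0 → sum = 2.135833…
V_1 = 2.135833… / l_1 = 2.135833… / 0.566667… = 3.769118… → 3.769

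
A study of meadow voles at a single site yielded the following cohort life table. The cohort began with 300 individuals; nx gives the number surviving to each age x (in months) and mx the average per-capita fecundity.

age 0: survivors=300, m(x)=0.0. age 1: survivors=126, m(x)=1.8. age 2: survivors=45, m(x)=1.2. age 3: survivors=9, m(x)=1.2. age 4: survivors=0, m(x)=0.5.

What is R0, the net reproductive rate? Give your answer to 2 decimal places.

lx = nx/n0 = nx/300: 1, 0.42, 0.15, 0.03, 0
lx·mx by age: 0, 0.756, 0.18, 0.036, 0
R0 = Σ lx·mx = 0.972 → 0.97

0.97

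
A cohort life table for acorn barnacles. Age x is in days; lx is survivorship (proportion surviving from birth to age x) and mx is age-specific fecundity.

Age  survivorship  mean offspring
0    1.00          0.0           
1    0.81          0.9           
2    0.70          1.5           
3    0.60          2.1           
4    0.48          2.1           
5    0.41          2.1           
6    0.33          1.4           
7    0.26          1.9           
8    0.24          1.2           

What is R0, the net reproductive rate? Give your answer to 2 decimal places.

lx·mx by age: 0, 0.729, 1.05, 1.26, 1.008, 0.861, 0.462, 0.494, 0.288
R0 = Σ lx·mx = 6.152 → 6.15

6.15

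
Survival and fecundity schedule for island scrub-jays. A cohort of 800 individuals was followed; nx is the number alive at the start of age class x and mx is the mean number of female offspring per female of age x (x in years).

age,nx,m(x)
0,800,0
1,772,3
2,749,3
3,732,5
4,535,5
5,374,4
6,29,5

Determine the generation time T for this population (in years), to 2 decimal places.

lx = nx/n0 = nx/800: 1, 0.965, 0.93625, 0.915, 0.66875, 0.4675, 0.03625
lx·mx: 0, 2.895, 2.80875, 4.575, 3.34375, 1.87, 0.18125 → R0 = 15.67375
x·lx·mx: 0, 2.895, 5.6175, 13.725, 13.375, 9.35, 1.0875 → Σ = 46.05
T = 46.05 / 15.67375 = 2.938033… → 2.94

2.94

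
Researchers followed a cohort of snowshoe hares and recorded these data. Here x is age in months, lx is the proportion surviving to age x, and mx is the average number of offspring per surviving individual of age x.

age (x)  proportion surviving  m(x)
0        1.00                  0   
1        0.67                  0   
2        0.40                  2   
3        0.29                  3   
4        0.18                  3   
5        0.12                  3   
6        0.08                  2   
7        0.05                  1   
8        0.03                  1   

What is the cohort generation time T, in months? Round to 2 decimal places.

lx·mx: 0, 0, 0.8, 0.87, 0.54, 0.36, 0.16, 0.05, 0.03 → R0 = 2.81
x·lx·mx: 0, 0, 1.6, 2.61, 2.16, 1.8, 0.96, 0.35, 0.24 → Σ = 9.72
T = 9.72 / 2.81 = 3.459075… → 3.46

3.46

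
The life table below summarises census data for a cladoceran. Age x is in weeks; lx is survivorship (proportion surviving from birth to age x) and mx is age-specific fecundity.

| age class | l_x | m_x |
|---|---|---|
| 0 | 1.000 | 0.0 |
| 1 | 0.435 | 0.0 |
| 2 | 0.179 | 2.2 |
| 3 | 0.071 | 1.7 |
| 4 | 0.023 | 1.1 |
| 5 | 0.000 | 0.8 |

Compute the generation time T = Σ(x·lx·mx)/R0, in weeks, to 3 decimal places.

2.317

lx·mx: 0, 0, 0.3938, 0.1207, 0.0253, 0 → R0 = 0.5398
x·lx·mx: 0, 0, 0.7876, 0.3621, 0.1012, 0 → Σ = 1.2509
T = 1.2509 / 0.5398 = 2.31734… → 2.317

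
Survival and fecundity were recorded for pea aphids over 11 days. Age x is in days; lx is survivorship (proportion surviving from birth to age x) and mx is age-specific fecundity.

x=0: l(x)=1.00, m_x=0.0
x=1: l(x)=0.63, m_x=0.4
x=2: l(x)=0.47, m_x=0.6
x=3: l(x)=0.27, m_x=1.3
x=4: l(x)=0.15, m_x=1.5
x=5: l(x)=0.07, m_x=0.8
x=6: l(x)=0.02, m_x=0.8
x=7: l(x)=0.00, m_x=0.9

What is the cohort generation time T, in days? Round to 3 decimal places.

lx·mx: 0, 0.252, 0.282, 0.351, 0.225, 0.056, 0.016, 0 → R0 = 1.182
x·lx·mx: 0, 0.252, 0.564, 1.053, 0.9, 0.28, 0.096, 0 → Σ = 3.145
T = 3.145 / 1.182 = 2.660745… → 2.661

2.661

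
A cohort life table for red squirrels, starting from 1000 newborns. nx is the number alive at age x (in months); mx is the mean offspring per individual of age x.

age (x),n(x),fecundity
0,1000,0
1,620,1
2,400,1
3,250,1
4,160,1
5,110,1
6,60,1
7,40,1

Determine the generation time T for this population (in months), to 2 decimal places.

2.44

lx = nx/n0 = nx/1000: 1, 0.62, 0.4, 0.25, 0.16, 0.11, 0.06, 0.04
lx·mx: 0, 0.62, 0.4, 0.25, 0.16, 0.11, 0.06, 0.04 → R0 = 1.64
x·lx·mx: 0, 0.62, 0.8, 0.75, 0.64, 0.55, 0.36, 0.28 → Σ = 4
T = 4 / 1.64 = 2.439024… → 2.44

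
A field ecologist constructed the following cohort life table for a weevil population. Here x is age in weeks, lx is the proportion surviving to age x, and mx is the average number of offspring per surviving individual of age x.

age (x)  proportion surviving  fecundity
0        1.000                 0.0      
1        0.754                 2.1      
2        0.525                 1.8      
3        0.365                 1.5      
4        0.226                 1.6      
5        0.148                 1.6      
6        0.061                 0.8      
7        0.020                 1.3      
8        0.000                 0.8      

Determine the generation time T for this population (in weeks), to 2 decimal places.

2.19

lx·mx: 0, 1.5834, 0.945, 0.5475, 0.3616, 0.2368, 0.0488, 0.026, 0 → R0 = 3.7491
x·lx·mx: 0, 1.5834, 1.89, 1.6425, 1.4464, 1.184, 0.2928, 0.182, 0 → Σ = 8.2211
T = 8.2211 / 3.7491 = 2.19282… → 2.19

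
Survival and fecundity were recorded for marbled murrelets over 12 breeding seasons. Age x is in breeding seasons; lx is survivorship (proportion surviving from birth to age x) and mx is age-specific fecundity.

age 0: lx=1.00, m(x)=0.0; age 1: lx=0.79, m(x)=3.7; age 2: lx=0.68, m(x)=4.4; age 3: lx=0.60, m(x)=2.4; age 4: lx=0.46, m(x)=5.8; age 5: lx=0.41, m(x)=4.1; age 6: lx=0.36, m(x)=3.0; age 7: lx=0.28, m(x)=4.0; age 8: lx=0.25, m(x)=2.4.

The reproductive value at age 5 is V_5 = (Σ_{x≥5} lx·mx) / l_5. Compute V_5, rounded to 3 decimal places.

10.929

lx·mx for x ≥ 5: 1.681, 1.08, 1.12, 0.6 → sum = 4.481
V_5 = 4.481 / l_5 = 4.481 / 0.41 = 10.929268… → 10.929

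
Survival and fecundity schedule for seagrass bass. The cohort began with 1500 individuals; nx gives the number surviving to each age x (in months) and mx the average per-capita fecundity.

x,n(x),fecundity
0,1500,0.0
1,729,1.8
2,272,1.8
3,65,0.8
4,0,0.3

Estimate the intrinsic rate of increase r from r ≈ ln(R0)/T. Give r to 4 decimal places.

lx = nx/n0 = nx/1500: 1, 0.486, 0.18133…, 0.04333…, 0
R0 = Σ lx·mx = 0 + 0.8748 + 0.3264… + 0.03467… + 0 = 1.235867…
Σ x·lx·mx = 1.6316…; T = 1.6316…/1.235867… = 1.32021…
r ≈ ln(R0)/T = ln(1.235867…)/1.32021… = 0.160409… → 0.1604

0.1604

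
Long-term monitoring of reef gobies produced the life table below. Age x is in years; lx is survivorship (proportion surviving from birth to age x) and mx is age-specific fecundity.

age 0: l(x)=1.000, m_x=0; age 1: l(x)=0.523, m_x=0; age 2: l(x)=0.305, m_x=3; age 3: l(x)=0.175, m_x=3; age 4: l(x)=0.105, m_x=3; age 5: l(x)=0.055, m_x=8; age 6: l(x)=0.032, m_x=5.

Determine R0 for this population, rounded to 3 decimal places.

lx·mx by age: 0, 0, 0.915, 0.525, 0.315, 0.44, 0.16
R0 = Σ lx·mx = 2.355 → 2.355

2.355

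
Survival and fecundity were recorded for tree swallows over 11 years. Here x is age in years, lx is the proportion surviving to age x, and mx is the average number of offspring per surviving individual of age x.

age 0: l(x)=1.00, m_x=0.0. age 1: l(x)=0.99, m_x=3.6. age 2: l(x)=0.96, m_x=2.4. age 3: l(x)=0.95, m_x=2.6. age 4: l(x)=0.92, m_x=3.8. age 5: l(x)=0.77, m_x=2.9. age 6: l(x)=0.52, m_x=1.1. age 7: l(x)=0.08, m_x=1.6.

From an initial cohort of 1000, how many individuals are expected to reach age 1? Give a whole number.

Expected survivors = N0 · l_1 = 1000 × 0.99 = 990 → 990

990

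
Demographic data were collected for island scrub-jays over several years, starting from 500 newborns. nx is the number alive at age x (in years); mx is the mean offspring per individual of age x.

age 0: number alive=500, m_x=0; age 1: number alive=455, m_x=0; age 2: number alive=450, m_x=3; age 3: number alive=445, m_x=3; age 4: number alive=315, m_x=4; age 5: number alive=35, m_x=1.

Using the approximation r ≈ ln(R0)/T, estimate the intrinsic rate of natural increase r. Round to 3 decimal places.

0.693

lx = nx/n0 = nx/500: 1, 0.91, 0.9, 0.89, 0.63, 0.07
R0 = Σ lx·mx = 0 + 0 + 2.7 + 2.67 + 2.52 + 0.07 = 7.96
Σ x·lx·mx = 23.84; T = 23.84/7.96 = 2.99497…
r ≈ ln(R0)/T = ln(7.96)/2.99497… = 0.69264… → 0.693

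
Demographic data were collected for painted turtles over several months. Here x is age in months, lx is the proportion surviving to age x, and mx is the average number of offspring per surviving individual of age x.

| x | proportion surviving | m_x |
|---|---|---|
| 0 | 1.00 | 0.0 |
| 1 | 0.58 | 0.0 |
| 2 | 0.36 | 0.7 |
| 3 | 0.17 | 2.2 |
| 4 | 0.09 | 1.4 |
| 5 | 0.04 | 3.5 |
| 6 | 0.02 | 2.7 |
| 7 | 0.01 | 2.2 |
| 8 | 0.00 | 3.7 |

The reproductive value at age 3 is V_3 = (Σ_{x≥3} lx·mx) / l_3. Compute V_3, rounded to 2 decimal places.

4.21

lx·mx for x ≥ 3: 0.374, 0.126, 0.14, 0.054, 0.022, 0 → sum = 0.716
V_3 = 0.716 / l_3 = 0.716 / 0.17 = 4.211765… → 4.21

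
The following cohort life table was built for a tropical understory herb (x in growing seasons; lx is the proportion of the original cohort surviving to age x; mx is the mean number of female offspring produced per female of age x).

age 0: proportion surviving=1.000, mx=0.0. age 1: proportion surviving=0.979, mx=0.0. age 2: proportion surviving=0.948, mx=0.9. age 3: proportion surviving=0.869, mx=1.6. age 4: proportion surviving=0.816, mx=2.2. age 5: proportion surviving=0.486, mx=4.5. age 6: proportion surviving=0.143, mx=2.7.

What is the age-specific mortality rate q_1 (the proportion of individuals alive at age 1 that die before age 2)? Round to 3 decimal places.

0.032

q_1 = (l_1 − l_2) / l_1 = (0.979 − 0.948) / 0.979
     = 0.031 / 0.979 = 0.031665… → 0.032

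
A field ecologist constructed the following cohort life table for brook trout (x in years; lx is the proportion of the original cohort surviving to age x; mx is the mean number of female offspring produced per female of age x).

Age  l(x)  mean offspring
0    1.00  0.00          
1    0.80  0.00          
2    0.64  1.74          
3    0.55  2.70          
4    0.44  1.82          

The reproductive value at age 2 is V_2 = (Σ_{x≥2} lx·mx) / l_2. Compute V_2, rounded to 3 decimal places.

lx·mx for x ≥ 2: 1.1136, 1.485, 0.8008 → sum = 3.3994
V_2 = 3.3994 / l_2 = 3.3994 / 0.64 = 5.311563… → 5.312

5.312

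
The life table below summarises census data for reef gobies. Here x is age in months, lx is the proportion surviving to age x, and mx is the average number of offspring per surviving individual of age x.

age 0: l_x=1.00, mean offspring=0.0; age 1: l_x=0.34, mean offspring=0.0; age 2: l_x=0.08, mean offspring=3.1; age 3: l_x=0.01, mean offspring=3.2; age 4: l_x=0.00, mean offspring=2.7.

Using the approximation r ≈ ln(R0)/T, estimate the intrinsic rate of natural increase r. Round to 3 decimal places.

R0 = Σ lx·mx = 0 + 0 + 0.248 + 0.032 + 0 = 0.28
Σ x·lx·mx = 0.592; T = 0.592/0.28 = 2.11429…
r ≈ ln(R0)/T = ln(0.28)/2.11429… = -0.60208… → -0.602

-0.602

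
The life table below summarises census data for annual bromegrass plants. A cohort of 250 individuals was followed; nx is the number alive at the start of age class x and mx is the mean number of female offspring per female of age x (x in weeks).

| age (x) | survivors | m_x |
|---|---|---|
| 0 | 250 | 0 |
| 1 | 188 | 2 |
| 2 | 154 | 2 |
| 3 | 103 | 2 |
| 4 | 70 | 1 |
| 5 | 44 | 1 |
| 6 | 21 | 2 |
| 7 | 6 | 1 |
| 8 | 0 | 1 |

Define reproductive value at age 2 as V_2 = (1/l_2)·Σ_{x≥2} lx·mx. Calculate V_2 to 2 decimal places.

4.39

lx = nx/n0 = nx/250: 1, 0.752, 0.616, 0.412, 0.28, 0.176, 0.084, 0.024, 0
lx·mx for x ≥ 2: 1.232, 0.824, 0.28, 0.176, 0.168, 0.024, 0 → sum = 2.704
V_2 = 2.704 / l_2 = 2.704 / 0.616 = 4.38961… → 4.39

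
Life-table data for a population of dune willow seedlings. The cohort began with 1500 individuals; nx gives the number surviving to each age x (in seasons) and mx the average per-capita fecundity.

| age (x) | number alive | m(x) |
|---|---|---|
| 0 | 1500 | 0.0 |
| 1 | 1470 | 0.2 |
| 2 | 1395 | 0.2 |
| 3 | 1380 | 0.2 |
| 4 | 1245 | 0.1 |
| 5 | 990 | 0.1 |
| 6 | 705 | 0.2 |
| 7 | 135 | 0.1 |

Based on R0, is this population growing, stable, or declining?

declining

lx = nx/n0 = nx/1500: 1, 0.98, 0.93, 0.92, 0.83, 0.66, 0.47, 0.09
R0 = Σ lx·mx = 0 + 0.196 + 0.186 + 0.184 + 0.083 + 0.066 + 0.094 + 0.009 = 0.818
R0 < 1, so the population is declining.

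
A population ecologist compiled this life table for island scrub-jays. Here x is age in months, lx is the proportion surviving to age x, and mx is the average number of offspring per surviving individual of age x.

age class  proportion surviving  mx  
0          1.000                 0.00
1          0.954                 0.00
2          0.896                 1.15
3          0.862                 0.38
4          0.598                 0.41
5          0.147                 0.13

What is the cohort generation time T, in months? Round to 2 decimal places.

2.54

lx·mx: 0, 0, 1.0304, 0.32756, 0.24518, 0.01911 → R0 = 1.62225
x·lx·mx: 0, 0, 2.0608, 0.98268, 0.98072, 0.09555 → Σ = 4.11975
T = 4.11975 / 1.62225 = 2.539528… → 2.54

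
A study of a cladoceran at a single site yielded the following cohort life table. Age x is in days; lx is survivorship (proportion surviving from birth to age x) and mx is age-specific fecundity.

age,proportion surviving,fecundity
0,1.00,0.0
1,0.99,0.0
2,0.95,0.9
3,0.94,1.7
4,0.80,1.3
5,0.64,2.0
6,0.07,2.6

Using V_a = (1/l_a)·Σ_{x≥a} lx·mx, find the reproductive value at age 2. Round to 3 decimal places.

5.216

lx·mx for x ≥ 2: 0.855, 1.598, 1.04, 1.28, 0.182 → sum = 4.955
V_2 = 4.955 / l_2 = 4.955 / 0.95 = 5.215789… → 5.216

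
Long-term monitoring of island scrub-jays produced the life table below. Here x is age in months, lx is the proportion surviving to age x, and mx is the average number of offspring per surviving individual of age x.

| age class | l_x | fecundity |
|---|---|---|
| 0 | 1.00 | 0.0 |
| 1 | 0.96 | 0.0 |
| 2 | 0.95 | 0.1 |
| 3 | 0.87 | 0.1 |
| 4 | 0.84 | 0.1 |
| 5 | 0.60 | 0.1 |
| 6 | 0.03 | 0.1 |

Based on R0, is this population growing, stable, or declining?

R0 = Σ lx·mx = 0 + 0 + 0.095 + 0.087 + 0.084 + 0.06 + 0.003 = 0.329
R0 < 1, so the population is declining.

declining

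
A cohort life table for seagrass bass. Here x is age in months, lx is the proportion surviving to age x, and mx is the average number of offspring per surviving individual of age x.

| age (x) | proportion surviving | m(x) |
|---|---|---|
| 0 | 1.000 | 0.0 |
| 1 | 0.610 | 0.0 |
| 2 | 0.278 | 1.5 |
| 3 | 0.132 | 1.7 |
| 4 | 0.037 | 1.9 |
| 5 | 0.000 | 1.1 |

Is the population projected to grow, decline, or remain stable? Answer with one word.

declining

R0 = Σ lx·mx = 0 + 0 + 0.417 + 0.2244 + 0.0703 + 0 = 0.7117
R0 < 1, so the population is declining.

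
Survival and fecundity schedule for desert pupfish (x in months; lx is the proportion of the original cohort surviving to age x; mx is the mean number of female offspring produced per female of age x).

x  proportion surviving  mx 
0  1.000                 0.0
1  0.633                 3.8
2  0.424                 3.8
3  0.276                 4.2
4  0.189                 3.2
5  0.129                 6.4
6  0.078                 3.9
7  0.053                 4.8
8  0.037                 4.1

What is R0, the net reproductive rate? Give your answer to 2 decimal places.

7.32

lx·mx by age: 0, 2.4054, 1.6112, 1.1592, 0.6048, 0.8256, 0.3042, 0.2544, 0.1517
R0 = Σ lx·mx = 7.3165 → 7.32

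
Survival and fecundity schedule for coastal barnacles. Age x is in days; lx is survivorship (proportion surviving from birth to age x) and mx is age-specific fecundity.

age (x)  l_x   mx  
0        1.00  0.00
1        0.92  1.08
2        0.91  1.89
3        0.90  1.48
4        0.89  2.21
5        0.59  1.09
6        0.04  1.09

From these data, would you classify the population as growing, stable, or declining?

R0 = Σ lx·mx = 0 + 0.9936 + 1.7199 + 1.332 + 1.9669 + 0.6431 + 0.0436 = 6.6991
R0 > 1, so the population is growing.

growing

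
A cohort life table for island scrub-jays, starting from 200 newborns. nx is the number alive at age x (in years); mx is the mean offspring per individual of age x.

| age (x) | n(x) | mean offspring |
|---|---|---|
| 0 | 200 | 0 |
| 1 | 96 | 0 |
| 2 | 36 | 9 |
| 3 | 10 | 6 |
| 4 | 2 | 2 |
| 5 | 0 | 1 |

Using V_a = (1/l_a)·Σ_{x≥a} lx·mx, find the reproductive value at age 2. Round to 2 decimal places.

lx = nx/n0 = nx/200: 1, 0.48, 0.18, 0.05, 0.01, 0
lx·mx for x ≥ 2: 1.62, 0.3, 0.02, 0 → sum = 1.94
V_2 = 1.94 / l_2 = 1.94 / 0.18 = 10.777778… → 10.78

10.78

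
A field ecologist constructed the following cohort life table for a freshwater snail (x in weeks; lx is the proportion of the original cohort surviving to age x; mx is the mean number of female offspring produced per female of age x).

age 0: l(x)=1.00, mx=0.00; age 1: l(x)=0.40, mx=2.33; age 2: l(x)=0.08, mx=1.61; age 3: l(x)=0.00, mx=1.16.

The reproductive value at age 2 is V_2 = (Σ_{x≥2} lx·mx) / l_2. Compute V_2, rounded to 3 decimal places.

lx·mx for x ≥ 2: 0.1288, 0 → sum = 0.1288
V_2 = 0.1288 / l_2 = 0.1288 / 0.08 = 1.61 → 1.610

1.610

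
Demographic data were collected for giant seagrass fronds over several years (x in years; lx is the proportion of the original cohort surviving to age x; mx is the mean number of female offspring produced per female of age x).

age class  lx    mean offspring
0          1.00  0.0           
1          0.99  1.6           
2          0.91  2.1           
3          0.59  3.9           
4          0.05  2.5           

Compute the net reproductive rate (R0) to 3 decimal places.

5.921

lx·mx by age: 0, 1.584, 1.911, 2.301, 0.125
R0 = Σ lx·mx = 5.921 → 5.921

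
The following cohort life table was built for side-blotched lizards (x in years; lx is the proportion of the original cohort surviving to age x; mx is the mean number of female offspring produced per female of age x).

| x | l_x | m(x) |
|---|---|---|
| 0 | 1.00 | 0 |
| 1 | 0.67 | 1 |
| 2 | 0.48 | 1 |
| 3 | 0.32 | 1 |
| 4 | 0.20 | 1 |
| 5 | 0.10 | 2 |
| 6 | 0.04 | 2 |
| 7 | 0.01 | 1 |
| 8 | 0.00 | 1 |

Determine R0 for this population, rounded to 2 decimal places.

1.96

lx·mx by age: 0, 0.67, 0.48, 0.32, 0.2, 0.2, 0.08, 0.01, 0
R0 = Σ lx·mx = 1.96 → 1.96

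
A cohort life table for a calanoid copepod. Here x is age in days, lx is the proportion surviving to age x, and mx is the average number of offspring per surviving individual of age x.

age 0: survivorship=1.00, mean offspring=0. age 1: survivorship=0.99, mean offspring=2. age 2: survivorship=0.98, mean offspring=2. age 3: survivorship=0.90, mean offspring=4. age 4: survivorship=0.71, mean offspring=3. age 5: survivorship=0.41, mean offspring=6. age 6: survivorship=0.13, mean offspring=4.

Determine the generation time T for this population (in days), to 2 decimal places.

lx·mx: 0, 1.98, 1.96, 3.6, 2.13, 2.46, 0.52 → R0 = 12.65
x·lx·mx: 0, 1.98, 3.92, 10.8, 8.52, 12.3, 3.12 → Σ = 40.64
T = 40.64 / 12.65 = 3.212648… → 3.21

3.21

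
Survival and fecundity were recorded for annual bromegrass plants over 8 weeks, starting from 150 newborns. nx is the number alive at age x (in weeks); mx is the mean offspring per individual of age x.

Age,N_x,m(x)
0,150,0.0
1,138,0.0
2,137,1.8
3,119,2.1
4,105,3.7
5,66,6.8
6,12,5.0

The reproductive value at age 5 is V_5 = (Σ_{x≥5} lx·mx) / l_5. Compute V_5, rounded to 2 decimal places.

7.71

lx = nx/n0 = nx/150: 1, 0.92, 0.91333…, 0.79333…, 0.7, 0.44, 0.08
lx·mx for x ≥ 5: 2.992, 0.4 → sum = 3.392
V_5 = 3.392 / l_5 = 3.392 / 0.44 = 7.709091… → 7.71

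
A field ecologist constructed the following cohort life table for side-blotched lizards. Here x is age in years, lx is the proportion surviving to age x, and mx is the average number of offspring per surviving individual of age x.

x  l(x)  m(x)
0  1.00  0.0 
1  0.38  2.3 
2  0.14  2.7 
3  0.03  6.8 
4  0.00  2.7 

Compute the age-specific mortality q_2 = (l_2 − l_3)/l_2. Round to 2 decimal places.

0.79

q_2 = (l_2 − l_3) / l_2 = (0.14 − 0.03) / 0.14
     = 0.11 / 0.14 = 0.785714… → 0.79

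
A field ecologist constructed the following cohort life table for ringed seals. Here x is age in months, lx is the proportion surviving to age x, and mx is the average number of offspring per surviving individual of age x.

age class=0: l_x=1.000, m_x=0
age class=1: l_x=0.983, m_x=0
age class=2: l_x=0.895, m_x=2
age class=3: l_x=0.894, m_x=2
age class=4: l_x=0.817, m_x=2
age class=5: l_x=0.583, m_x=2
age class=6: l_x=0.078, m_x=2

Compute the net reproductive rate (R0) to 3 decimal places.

lx·mx by age: 0, 0, 1.79, 1.788, 1.634, 1.166, 0.156
R0 = Σ lx·mx = 6.534 → 6.534

6.534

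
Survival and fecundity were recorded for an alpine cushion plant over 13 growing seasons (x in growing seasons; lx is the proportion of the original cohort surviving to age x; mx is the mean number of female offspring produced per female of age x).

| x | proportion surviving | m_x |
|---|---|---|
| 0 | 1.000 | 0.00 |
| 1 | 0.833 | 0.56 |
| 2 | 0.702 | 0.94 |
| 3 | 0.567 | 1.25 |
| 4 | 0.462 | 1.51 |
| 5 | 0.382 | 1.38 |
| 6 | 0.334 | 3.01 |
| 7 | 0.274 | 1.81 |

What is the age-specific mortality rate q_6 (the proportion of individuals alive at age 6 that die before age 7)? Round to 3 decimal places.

q_6 = (l_6 − l_7) / l_6 = (0.334 − 0.274) / 0.334
     = 0.06 / 0.334 = 0.179641… → 0.180

0.180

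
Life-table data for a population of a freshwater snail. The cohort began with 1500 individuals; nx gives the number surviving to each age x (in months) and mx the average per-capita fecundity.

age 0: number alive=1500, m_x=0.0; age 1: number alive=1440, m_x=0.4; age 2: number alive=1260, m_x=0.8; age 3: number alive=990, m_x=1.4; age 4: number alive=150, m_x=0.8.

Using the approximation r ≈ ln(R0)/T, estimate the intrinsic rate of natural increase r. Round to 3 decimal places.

lx = nx/n0 = nx/1500: 1, 0.96, 0.84, 0.66, 0.1
R0 = Σ lx·mx = 0 + 0.384 + 0.672 + 0.924 + 0.08 = 2.06
Σ x·lx·mx = 4.82; T = 4.82/2.06 = 2.33981…
r ≈ ln(R0)/T = ln(2.06)/2.33981… = 0.30887… → 0.309

0.309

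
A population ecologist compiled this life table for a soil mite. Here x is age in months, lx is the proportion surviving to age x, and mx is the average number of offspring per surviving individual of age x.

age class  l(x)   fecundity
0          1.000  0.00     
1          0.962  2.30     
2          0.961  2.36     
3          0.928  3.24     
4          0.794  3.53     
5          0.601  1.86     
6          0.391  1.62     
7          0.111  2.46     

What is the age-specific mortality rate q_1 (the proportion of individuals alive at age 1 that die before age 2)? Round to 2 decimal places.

q_1 = (l_1 − l_2) / l_1 = (0.962 − 0.961) / 0.962
     = 0.001 / 0.962 = 0.00104… → 0.00

0.00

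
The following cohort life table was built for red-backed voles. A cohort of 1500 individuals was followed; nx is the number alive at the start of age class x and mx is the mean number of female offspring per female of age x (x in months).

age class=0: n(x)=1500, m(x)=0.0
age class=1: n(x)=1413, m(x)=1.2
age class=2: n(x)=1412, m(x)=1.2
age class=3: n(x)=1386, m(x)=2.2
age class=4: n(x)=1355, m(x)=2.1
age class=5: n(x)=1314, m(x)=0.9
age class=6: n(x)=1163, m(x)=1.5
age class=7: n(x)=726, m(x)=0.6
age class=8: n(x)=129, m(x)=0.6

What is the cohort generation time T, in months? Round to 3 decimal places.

3.588

lx = nx/n0 = nx/1500: 1, 0.942, 0.94133…, 0.924, 0.90333…, 0.876, 0.77533…, 0.484, 0.086
lx·mx: 0, 1.1304, 1.1296…, 2.0328, 1.897…, 0.7884, 1.163…, 0.2904, 0.0516 → R0 = 8.4832…
x·lx·mx: 0, 1.1304, 2.2592…, 6.0984, 7.588…, 3.942, 6.978…, 2.0328, 0.4128 → Σ = 30.4416…
T = 30.4416… / 8.4832… = 3.588457… → 3.588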